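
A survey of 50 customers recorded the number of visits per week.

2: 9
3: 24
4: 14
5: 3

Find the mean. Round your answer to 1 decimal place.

Values: 2, 3, 4, 5
Σfx = 9×2 + 24×3 + 14×4 + 3×5 = 161
n = Σf = 50
Mean = 161 / 50 = 3.2200

3.2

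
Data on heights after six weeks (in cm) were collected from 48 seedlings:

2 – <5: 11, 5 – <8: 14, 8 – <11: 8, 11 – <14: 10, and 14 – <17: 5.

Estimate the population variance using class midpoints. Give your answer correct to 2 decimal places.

Midpoints: 3.5, 6.5, 9.5, 12.5, 15.5
n = 48, Σfm = 408, mean = 8.5000
Σfm² = 4212
Σf(m − x̄)² = Σfm² − (Σfm)²/n = 4212 − 408²/48 = 744.0000
Population variance = 744.0000 / 48 = 15.5000

15.50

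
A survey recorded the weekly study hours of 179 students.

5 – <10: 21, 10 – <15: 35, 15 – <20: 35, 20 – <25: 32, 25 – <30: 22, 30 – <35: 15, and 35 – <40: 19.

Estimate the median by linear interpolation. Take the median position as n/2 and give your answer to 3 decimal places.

Cumulative frequencies: 21, 56, 91, 123, 145, 160, 179
n = 179; position = n/2 = 89.5.
This falls in the class 15 – <20: L = 15, F = 56, f = 35, h = 5.
Median ≈ 15 + ((89.5 − 56) / 35) × 5 = 19.7857

19.786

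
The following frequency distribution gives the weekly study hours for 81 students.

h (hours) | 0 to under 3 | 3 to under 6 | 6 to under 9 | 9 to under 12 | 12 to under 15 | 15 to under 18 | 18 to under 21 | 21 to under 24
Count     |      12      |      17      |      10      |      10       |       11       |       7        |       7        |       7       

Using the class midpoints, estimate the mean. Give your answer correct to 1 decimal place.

Midpoints: 1.5, 4.5, 7.5, 10.5, 13.5, 16.5, 19.5, 22.5
Σfm = 12×1.5 + 17×4.5 + 10×7.5 + 10×10.5 + 11×13.5 + 7×16.5 + 7×19.5 + 7×22.5 = 832.5
n = Σf = 81
Mean = 832.5 / 81 = 10.2778

10.3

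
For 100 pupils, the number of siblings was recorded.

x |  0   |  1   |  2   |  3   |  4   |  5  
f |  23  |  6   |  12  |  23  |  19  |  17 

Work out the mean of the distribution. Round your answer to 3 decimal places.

Values: 0, 1, 2, 3, 4, 5
Σfx = 23×0 + 6×1 + 12×2 + 23×3 + 19×4 + 17×5 = 260
n = Σf = 100
Mean = 260 / 100 = 2.6000

2.600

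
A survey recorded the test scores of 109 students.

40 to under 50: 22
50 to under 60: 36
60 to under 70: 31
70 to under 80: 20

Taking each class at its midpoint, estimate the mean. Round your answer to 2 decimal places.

59.50

Midpoints: 45, 55, 65, 75
Σfm = 22×45 + 36×55 + 31×65 + 20×75 = 6485
n = Σf = 109
Mean = 6485 / 109 = 59.4954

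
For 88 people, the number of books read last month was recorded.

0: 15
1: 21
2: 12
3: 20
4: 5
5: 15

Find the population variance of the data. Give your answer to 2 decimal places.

2.83

Values: 0, 1, 2, 3, 4, 5
n = 88, Σfx = 200, mean = 2.2727
Σfx² = 704
Σf(x − x̄)² = Σfx² − (Σfx)²/n = 704 − 200²/88 = 249.4545
Population variance = 249.4545 / 88 = 2.8347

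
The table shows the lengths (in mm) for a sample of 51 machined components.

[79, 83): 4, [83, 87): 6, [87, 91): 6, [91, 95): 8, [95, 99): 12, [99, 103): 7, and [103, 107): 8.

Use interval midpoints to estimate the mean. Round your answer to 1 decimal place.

94.6

Midpoints: 81, 85, 89, 93, 97, 101, 105
Σfm = 4×81 + 6×85 + 6×89 + 8×93 + 12×97 + 7×101 + 8×105 = 4823
n = Σf = 51
Mean = 4823 / 51 = 94.5686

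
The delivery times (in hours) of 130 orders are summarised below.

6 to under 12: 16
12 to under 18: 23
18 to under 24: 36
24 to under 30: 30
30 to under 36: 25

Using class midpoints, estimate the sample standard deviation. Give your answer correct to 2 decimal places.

Midpoints: 9, 15, 21, 27, 33
n = 130, Σfm = 2880, mean = 22.1538
Σfm² = 71442
Σf(m − x̄)² = Σfm² − (Σfm)²/n = 71442 − 2880²/130 = 7638.9231
Sample variance = 7638.9231 / 129 = 59.2165
Standard deviation = √59.2165 = 7.6952

7.70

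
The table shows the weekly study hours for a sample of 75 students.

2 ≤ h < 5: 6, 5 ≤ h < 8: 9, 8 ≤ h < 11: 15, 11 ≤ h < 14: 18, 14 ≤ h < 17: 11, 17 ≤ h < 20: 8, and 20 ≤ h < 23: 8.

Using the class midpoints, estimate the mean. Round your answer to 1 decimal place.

12.5

Midpoints: 3.5, 6.5, 9.5, 12.5, 15.5, 18.5, 21.5
Σfm = 6×3.5 + 9×6.5 + 15×9.5 + 18×12.5 + 11×15.5 + 8×18.5 + 8×21.5 = 937.5
n = Σf = 75
Mean = 937.5 / 75 = 12.5000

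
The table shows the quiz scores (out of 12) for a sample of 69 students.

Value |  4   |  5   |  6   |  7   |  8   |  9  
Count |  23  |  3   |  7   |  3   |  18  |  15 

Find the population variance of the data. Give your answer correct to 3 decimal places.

4.163

Values: 4, 5, 6, 7, 8, 9
n = 69, Σfx = 449, mean = 6.5072
Σfx² = 3209
Σf(x − x̄)² = Σfx² − (Σfx)²/n = 3209 − 449²/69 = 287.2464
Population variance = 287.2464 / 69 = 4.1630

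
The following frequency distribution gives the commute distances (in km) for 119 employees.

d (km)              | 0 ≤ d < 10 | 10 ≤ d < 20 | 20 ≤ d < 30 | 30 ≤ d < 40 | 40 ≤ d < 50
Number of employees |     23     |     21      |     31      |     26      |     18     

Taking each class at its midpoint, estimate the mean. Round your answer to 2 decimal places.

Midpoints: 5, 15, 25, 35, 45
Σfm = 23×5 + 21×15 + 31×25 + 26×35 + 18×45 = 2925
n = Σf = 119
Mean = 2925 / 119 = 24.5798

24.58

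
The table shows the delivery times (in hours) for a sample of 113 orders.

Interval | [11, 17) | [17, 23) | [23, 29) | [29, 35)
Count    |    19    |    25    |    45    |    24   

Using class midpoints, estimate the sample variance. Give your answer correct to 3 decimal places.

35.852

Midpoints: 14, 20, 26, 32
n = 113, Σfm = 2704, mean = 23.9292
Σfm² = 68720
Σf(m − x̄)² = Σfm² − (Σfm)²/n = 68720 − 2704²/113 = 4015.4336
Sample variance = 4015.4336 / 112 = 35.8521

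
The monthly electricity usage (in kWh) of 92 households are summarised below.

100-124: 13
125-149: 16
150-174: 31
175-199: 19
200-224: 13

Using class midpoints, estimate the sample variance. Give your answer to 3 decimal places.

953.998

Midpoints: 112, 137, 162, 187, 212
n = 92, Σfm = 14979, mean = 162.8152
Σfm² = 2525623
Σf(m − x̄)² = Σfm² − (Σfm)²/n = 2525623 − 14979²/92 = 86813.8587
Sample variance = 86813.8587 / 91 = 953.9984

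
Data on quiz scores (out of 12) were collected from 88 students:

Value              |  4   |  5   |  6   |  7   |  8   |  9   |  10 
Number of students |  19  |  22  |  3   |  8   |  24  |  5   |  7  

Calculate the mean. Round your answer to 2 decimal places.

6.44

Values: 4, 5, 6, 7, 8, 9, 10
Σfx = 19×4 + 22×5 + 3×6 + 8×7 + 24×8 + 5×9 + 7×10 = 567
n = Σf = 88
Mean = 567 / 88 = 6.4432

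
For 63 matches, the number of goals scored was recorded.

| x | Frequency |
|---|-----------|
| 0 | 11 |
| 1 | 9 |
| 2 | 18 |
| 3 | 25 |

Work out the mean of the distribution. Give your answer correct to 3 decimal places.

Values: 0, 1, 2, 3
Σfx = 11×0 + 9×1 + 18×2 + 25×3 = 120
n = Σf = 63
Mean = 120 / 63 = 1.9048

1.905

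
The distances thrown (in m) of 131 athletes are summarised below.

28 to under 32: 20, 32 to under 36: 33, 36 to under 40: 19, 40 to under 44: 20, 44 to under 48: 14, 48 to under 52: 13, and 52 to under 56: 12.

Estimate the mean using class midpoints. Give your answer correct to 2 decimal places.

Midpoints: 30, 34, 38, 42, 46, 50, 54
Σfm = 20×30 + 33×34 + 19×38 + 20×42 + 14×46 + 13×50 + 12×54 = 5226
n = Σf = 131
Mean = 5226 / 131 = 39.8931

39.89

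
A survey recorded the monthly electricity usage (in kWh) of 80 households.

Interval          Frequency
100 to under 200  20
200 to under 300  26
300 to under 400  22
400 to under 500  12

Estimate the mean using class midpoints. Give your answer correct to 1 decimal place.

282.5

Midpoints: 150, 250, 350, 450
Σfm = 20×150 + 26×250 + 22×350 + 12×450 = 22600
n = Σf = 80
Mean = 22600 / 80 = 282.5000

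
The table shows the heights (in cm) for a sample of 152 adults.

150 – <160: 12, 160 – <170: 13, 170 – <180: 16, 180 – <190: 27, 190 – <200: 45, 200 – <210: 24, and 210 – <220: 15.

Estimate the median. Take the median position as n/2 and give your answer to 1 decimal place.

191.8

Cumulative frequencies: 12, 25, 41, 68, 113, 137, 152
n = 152; position = n/2 = 76.
This falls in the class 190 – <200: L = 190, F = 68, f = 45, h = 10.
Median ≈ 190 + ((76 − 68) / 45) × 10 = 191.7778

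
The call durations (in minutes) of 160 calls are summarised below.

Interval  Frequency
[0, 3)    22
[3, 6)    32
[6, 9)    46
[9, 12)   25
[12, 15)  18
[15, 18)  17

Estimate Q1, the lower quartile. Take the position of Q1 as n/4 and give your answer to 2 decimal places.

4.69

Cumulative frequencies: 22, 54, 100, 125, 143, 160
n = 160; position = n/4 = 40.
This falls in the class [3, 6): L = 3, F = 22, f = 32, h = 3.
Lower quartile ≈ 3 + ((40 − 22) / 32) × 3 = 4.6875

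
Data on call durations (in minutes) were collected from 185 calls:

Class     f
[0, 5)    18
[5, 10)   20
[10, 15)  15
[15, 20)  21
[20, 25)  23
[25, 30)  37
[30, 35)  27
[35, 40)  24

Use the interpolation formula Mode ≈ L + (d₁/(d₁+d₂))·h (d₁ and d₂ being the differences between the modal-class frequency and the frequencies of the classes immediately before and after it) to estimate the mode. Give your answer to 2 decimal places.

27.92

Modal class: [25, 30) (highest frequency 37).
d₁ = 37 − 23 = 14, d₂ = 37 − 27 = 10
Mode ≈ 25 + (14/(14+10)) × 5 = 25 + 2.9167 = 27.9167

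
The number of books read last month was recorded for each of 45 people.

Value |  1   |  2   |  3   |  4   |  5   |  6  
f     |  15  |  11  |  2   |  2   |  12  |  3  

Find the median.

2

Cumulative frequencies: 15, 26, 28, 30, 42, 45
n = 45, so the median is the value in position (n+1)/2 = 23.
Position 23 falls at value 2.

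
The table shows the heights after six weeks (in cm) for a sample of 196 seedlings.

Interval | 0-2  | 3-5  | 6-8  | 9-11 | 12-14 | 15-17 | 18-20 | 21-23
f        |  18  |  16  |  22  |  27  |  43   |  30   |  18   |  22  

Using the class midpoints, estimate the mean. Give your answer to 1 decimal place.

12.1

Midpoints: 1, 4, 7, 10, 13, 16, 19, 22
Σfm = 18×1 + 16×4 + 22×7 + 27×10 + 43×13 + 30×16 + 18×19 + 22×22 = 2371
n = Σf = 196
Mean = 2371 / 196 = 12.0969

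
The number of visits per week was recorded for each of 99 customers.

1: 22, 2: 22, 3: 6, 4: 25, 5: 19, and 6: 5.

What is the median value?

Cumulative frequencies: 22, 44, 50, 75, 94, 99
n = 99, so the median is the value in position (n+1)/2 = 50.
Position 50 falls at value 3.

3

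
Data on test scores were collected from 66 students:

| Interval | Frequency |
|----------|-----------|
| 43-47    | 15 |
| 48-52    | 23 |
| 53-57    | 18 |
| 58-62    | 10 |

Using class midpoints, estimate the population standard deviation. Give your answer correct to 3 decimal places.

Midpoints: 45, 50, 55, 60
n = 66, Σfm = 3415, mean = 51.7424
Σfm² = 178325
Σf(m − x̄)² = Σfm² − (Σfm)²/n = 178325 − 3415²/66 = 1624.6212
Population variance = 1624.6212 / 66 = 24.6155
Standard deviation = √24.6155 = 4.9614

4.961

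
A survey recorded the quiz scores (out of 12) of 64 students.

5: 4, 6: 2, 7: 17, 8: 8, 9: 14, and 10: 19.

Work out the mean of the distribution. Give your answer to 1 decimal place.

Values: 5, 6, 7, 8, 9, 10
Σfx = 4×5 + 2×6 + 17×7 + 8×8 + 14×9 + 19×10 = 531
n = Σf = 64
Mean = 531 / 64 = 8.2969

8.3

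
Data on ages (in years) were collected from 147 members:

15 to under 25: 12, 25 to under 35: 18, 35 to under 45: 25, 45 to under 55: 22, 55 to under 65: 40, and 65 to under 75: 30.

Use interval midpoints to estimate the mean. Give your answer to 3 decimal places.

50.204

Midpoints: 20, 30, 40, 50, 60, 70
Σfm = 12×20 + 18×30 + 25×40 + 22×50 + 40×60 + 30×70 = 7380
n = Σf = 147
Mean = 7380 / 147 = 50.2041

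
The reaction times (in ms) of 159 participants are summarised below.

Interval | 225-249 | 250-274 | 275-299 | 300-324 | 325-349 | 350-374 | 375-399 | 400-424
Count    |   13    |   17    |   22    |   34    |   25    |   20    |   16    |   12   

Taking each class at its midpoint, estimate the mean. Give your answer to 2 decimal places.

Midpoints: 237, 262, 287, 312, 337, 362, 387, 412
Σfm = 13×237 + 17×262 + 22×287 + 34×312 + 25×337 + 20×362 + 16×387 + 12×412 = 51258
n = Σf = 159
Mean = 51258 / 159 = 322.3774

322.38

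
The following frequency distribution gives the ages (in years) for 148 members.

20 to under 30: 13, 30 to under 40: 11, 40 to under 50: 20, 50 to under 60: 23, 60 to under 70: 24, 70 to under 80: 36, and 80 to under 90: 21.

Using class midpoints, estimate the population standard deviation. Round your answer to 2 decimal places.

Midpoints: 25, 35, 45, 55, 65, 75, 85
n = 148, Σfm = 8920, mean = 60.2703
Σfm² = 587300
Σf(m − x̄)² = Σfm² − (Σfm)²/n = 587300 − 8920²/148 = 49689.1892
Population variance = 49689.1892 / 148 = 335.7378
Standard deviation = √335.7378 = 18.3231

18.32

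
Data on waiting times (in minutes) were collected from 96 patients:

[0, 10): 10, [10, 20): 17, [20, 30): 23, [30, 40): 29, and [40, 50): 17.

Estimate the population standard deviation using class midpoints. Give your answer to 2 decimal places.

Midpoints: 5, 15, 25, 35, 45
n = 96, Σfm = 2660, mean = 27.7083
Σfm² = 88400
Σf(m − x̄)² = Σfm² − (Σfm)²/n = 88400 − 2660²/96 = 14695.8333
Population variance = 14695.8333 / 96 = 153.0816
Standard deviation = √153.0816 = 12.3726

12.37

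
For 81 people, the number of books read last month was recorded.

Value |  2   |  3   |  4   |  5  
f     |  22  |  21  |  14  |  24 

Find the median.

Cumulative frequencies: 22, 43, 57, 81
n = 81, so the median is the value in position (n+1)/2 = 41.
Position 41 falls at value 3.

3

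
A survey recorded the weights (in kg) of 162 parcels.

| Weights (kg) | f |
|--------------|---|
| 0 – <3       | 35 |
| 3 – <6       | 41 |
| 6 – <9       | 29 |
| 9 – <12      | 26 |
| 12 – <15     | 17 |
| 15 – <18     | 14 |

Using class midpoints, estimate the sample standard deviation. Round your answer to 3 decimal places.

4.732

Midpoints: 1.5, 4.5, 7.5, 10.5, 13.5, 16.5
n = 162, Σfm = 1188, mean = 7.3333
Σfm² = 12316.5
Σf(m − x̄)² = Σfm² − (Σfm)²/n = 12316.5 − 1188²/162 = 3604.5000
Sample variance = 3604.5000 / 161 = 22.3882
Standard deviation = √22.3882 = 4.7316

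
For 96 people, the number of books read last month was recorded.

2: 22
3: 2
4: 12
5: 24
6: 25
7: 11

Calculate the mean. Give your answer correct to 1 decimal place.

Values: 2, 3, 4, 5, 6, 7
Σfx = 22×2 + 2×3 + 12×4 + 24×5 + 25×6 + 11×7 = 445
n = Σf = 96
Mean = 445 / 96 = 4.6354

4.6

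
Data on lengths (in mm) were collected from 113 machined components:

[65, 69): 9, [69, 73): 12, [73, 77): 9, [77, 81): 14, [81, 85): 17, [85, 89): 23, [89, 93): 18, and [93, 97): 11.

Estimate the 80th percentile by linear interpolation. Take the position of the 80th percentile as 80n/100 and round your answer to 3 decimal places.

90.422

Cumulative frequencies: 9, 21, 30, 44, 61, 84, 102, 113
n = 113; position = 80n/100 = 90.4.
This falls in the class [89, 93): L = 89, F = 84, f = 18, h = 4.
80th percentile ≈ 89 + ((90.4 − 84) / 18) × 4 = 90.4222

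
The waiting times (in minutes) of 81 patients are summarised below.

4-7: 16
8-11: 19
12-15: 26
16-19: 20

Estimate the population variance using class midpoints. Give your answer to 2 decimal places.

18.00

Midpoints: 5.5, 9.5, 13.5, 17.5
n = 81, Σfm = 969.5, mean = 11.9691
Σfm² = 13062.25
Σf(m − x̄)² = Σfm² − (Σfm)²/n = 13062.25 − 969.5²/81 = 1458.1728
Population variance = 1458.1728 / 81 = 18.0021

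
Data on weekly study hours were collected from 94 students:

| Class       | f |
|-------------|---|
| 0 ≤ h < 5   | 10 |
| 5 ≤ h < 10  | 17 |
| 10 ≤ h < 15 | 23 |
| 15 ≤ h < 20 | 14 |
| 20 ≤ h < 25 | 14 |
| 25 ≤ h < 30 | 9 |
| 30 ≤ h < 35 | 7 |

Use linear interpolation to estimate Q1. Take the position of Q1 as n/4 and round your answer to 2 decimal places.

8.97

Cumulative frequencies: 10, 27, 50, 64, 78, 87, 94
n = 94; position = n/4 = 23.5.
This falls in the class 5 ≤ h < 10: L = 5, F = 10, f = 17, h = 5.
Lower quartile ≈ 5 + ((23.5 − 10) / 17) × 5 = 8.9706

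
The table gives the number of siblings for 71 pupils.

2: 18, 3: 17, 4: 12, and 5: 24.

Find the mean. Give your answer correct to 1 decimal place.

Values: 2, 3, 4, 5
Σfx = 18×2 + 17×3 + 12×4 + 24×5 = 255
n = Σf = 71
Mean = 255 / 71 = 3.5915

3.6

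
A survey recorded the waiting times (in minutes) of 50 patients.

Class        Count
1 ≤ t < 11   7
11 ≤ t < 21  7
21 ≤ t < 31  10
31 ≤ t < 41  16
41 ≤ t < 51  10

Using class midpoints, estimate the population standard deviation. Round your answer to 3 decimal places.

13.153

Midpoints: 6, 16, 26, 36, 46
n = 50, Σfm = 1450, mean = 29.0000
Σfm² = 50700
Σf(m − x̄)² = Σfm² − (Σfm)²/n = 50700 − 1450²/50 = 8650.0000
Population variance = 8650.0000 / 50 = 173.0000
Standard deviation = √173.0000 = 13.1529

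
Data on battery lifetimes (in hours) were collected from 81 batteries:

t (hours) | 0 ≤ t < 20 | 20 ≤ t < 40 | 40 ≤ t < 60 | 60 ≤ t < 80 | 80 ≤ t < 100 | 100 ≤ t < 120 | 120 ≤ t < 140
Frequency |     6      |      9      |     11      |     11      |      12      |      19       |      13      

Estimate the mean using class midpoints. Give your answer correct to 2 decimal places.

80.37

Midpoints: 10, 30, 50, 70, 90, 110, 130
Σfm = 6×10 + 9×30 + 11×50 + 11×70 + 12×90 + 19×110 + 13×130 = 6510
n = Σf = 81
Mean = 6510 / 81 = 80.3704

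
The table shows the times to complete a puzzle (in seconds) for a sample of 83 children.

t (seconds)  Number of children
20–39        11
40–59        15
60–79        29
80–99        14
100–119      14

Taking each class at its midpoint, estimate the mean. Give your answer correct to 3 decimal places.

70.705

Midpoints: 29.5, 49.5, 69.5, 89.5, 109.5
Σfm = 11×29.5 + 15×49.5 + 29×69.5 + 14×89.5 + 14×109.5 = 5868.5
n = Σf = 83
Mean = 5868.5 / 83 = 70.7048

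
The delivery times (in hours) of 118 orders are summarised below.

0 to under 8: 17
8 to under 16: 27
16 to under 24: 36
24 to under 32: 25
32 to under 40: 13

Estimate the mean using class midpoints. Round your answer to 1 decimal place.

19.3

Midpoints: 4, 12, 20, 28, 36
Σfm = 17×4 + 27×12 + 36×20 + 25×28 + 13×36 = 2280
n = Σf = 118
Mean = 2280 / 118 = 19.3220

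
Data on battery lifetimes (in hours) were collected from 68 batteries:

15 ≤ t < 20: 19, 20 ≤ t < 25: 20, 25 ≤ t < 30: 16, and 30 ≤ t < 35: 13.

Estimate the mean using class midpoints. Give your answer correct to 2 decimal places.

Midpoints: 17.5, 22.5, 27.5, 32.5
Σfm = 19×17.5 + 20×22.5 + 16×27.5 + 13×32.5 = 1645
n = Σf = 68
Mean = 1645 / 68 = 24.1912

24.19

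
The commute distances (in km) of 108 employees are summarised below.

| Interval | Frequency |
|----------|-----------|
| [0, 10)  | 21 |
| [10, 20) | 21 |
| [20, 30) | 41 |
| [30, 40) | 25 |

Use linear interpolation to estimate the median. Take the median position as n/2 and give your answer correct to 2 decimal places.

Cumulative frequencies: 21, 42, 83, 108
n = 108; position = n/2 = 54.
This falls in the class [20, 30): L = 20, F = 42, f = 41, h = 10.
Median ≈ 20 + ((54 − 42) / 41) × 10 = 22.9268

22.93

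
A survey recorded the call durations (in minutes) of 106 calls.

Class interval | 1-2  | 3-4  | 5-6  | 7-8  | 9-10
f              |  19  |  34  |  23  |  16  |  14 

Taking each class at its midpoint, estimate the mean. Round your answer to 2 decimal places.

Midpoints: 1.5, 3.5, 5.5, 7.5, 9.5
Σfm = 19×1.5 + 34×3.5 + 23×5.5 + 16×7.5 + 14×9.5 = 527
n = Σf = 106
Mean = 527 / 106 = 4.9717

4.97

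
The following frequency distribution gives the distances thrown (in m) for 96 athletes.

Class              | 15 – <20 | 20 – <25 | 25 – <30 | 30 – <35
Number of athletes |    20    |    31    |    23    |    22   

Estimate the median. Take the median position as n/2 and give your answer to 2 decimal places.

24.52

Cumulative frequencies: 20, 51, 74, 96
n = 96; position = n/2 = 48.
This falls in the class 20 – <25: L = 20, F = 20, f = 31, h = 5.
Median ≈ 20 + ((48 − 20) / 31) × 5 = 24.5161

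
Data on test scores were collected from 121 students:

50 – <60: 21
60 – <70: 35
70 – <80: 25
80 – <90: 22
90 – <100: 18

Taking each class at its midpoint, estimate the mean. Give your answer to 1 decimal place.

73.4

Midpoints: 55, 65, 75, 85, 95
Σfm = 21×55 + 35×65 + 25×75 + 22×85 + 18×95 = 8885
n = Σf = 121
Mean = 8885 / 121 = 73.4298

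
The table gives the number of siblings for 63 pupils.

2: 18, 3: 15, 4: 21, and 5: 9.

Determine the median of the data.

Cumulative frequencies: 18, 33, 54, 63
n = 63, so the median is the value in position (n+1)/2 = 32.
Position 32 falls at value 3.

3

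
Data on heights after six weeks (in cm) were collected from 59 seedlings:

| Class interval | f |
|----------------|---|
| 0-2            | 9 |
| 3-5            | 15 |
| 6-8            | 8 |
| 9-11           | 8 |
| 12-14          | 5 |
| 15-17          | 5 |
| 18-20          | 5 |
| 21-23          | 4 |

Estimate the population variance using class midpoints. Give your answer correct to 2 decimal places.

Midpoints: 1, 4, 7, 10, 13, 16, 19, 22
n = 59, Σfm = 533, mean = 9.0339
Σfm² = 7307
Σf(m − x̄)² = Σfm² − (Σfm)²/n = 7307 − 533²/59 = 2491.9322
Population variance = 2491.9322 / 59 = 42.2361

42.24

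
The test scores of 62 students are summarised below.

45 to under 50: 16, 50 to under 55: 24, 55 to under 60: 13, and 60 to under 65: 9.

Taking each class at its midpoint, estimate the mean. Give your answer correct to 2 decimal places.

53.71

Midpoints: 47.5, 52.5, 57.5, 62.5
Σfm = 16×47.5 + 24×52.5 + 13×57.5 + 9×62.5 = 3330
n = Σf = 62
Mean = 3330 / 62 = 53.7097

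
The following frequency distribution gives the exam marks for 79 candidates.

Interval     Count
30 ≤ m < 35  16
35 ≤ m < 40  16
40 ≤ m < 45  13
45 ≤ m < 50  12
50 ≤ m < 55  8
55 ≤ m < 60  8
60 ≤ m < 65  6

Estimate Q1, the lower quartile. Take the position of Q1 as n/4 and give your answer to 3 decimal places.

Cumulative frequencies: 16, 32, 45, 57, 65, 73, 79
n = 79; position = n/4 = 19.75.
This falls in the class 35 ≤ m < 40: L = 35, F = 16, f = 16, h = 5.
Lower quartile ≈ 35 + ((19.75 − 16) / 16) × 5 = 36.1719

36.172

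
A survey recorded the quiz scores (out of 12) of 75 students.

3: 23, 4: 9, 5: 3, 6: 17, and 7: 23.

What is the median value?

6

Cumulative frequencies: 23, 32, 35, 52, 75
n = 75, so the median is the value in position (n+1)/2 = 38.
Position 38 falls at value 6.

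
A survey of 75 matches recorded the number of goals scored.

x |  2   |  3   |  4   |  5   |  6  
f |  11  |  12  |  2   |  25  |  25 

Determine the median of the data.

Cumulative frequencies: 11, 23, 25, 50, 75
n = 75, so the median is the value in position (n+1)/2 = 38.
Position 38 falls at value 5.

5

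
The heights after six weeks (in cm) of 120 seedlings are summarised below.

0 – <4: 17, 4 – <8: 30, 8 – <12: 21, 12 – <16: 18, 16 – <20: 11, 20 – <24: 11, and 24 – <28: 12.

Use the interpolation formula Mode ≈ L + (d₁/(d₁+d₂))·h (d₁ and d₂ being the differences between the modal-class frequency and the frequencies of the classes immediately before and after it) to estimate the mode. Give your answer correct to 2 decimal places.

Modal class: 4 – <8 (highest frequency 30).
d₁ = 30 − 17 = 13, d₂ = 30 − 21 = 9
Mode ≈ 4 + (13/(13+9)) × 4 = 4 + 2.3636 = 6.3636

6.36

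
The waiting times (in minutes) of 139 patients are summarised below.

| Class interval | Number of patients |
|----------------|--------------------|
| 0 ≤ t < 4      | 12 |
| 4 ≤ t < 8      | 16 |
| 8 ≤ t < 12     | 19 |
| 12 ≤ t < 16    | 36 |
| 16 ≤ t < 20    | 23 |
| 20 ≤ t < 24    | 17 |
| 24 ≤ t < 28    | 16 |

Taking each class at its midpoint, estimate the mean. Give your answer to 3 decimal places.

Midpoints: 2, 6, 10, 14, 18, 22, 26
Σfm = 12×2 + 16×6 + 19×10 + 36×14 + 23×18 + 17×22 + 16×26 = 2018
n = Σf = 139
Mean = 2018 / 139 = 14.5180

14.518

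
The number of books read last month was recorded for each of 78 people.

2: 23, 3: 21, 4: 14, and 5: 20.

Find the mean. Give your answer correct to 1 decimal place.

Values: 2, 3, 4, 5
Σfx = 23×2 + 21×3 + 14×4 + 20×5 = 265
n = Σf = 78
Mean = 265 / 78 = 3.3974

3.4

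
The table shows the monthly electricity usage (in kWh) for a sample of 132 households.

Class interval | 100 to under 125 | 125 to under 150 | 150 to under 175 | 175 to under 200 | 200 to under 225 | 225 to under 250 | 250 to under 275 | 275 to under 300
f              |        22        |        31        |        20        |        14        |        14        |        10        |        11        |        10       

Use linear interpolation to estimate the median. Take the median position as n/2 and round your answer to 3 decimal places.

166.250

Cumulative frequencies: 22, 53, 73, 87, 101, 111, 122, 132
n = 132; position = n/2 = 66.
This falls in the class 150 to under 175: L = 150, F = 53, f = 20, h = 25.
Median ≈ 150 + ((66 − 53) / 20) × 25 = 166.2500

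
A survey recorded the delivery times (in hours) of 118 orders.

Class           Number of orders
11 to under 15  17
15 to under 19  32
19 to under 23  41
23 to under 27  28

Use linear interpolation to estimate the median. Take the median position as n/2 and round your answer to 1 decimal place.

20.0

Cumulative frequencies: 17, 49, 90, 118
n = 118; position = n/2 = 59.
This falls in the class 19 to under 23: L = 19, F = 49, f = 41, h = 4.
Median ≈ 19 + ((59 − 49) / 41) × 4 = 19.9756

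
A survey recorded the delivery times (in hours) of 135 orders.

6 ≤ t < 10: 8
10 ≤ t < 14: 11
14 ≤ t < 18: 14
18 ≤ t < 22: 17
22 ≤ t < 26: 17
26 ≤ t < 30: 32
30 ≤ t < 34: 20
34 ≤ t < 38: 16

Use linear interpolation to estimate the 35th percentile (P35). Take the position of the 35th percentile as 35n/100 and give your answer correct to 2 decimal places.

Cumulative frequencies: 8, 19, 33, 50, 67, 99, 119, 135
n = 135; position = 35n/100 = 47.25.
This falls in the class 18 ≤ t < 22: L = 18, F = 33, f = 17, h = 4.
35th percentile ≈ 18 + ((47.25 − 33) / 17) × 4 = 21.3529

21.35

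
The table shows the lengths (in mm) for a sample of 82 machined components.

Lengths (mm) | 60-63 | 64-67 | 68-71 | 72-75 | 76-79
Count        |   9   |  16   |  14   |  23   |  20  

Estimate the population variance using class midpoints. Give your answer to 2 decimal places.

Midpoints: 61.5, 65.5, 69.5, 73.5, 77.5
n = 82, Σfm = 5815, mean = 70.9146
Σfm² = 414684.5
Σf(m − x̄)² = Σfm² − (Σfm)²/n = 414684.5 − 5815²/82 = 2315.9024
Population variance = 2315.9024 / 82 = 28.2427

28.24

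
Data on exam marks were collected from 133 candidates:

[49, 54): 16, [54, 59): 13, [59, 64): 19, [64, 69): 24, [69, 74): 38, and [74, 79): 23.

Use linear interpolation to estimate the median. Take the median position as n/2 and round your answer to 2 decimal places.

Cumulative frequencies: 16, 29, 48, 72, 110, 133
n = 133; position = n/2 = 66.5.
This falls in the class [64, 69): L = 64, F = 48, f = 24, h = 5.
Median ≈ 64 + ((66.5 − 48) / 24) × 5 = 67.8542

67.85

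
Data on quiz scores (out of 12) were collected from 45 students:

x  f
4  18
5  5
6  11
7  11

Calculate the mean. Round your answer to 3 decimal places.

Values: 4, 5, 6, 7
Σfx = 18×4 + 5×5 + 11×6 + 11×7 = 240
n = Σf = 45
Mean = 240 / 45 = 5.3333

5.333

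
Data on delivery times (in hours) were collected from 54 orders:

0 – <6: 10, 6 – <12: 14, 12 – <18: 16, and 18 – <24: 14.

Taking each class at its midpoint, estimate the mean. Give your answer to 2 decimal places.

Midpoints: 3, 9, 15, 21
Σfm = 10×3 + 14×9 + 16×15 + 14×21 = 690
n = Σf = 54
Mean = 690 / 54 = 12.7778

12.78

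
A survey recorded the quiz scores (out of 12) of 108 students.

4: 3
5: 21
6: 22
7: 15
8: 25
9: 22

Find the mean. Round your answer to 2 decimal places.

6.96

Values: 4, 5, 6, 7, 8, 9
Σfx = 3×4 + 21×5 + 22×6 + 15×7 + 25×8 + 22×9 = 752
n = Σf = 108
Mean = 752 / 108 = 6.9630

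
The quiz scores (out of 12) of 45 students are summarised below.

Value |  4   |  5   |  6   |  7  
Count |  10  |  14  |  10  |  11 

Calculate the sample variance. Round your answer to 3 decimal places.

Values: 4, 5, 6, 7
n = 45, Σfx = 247, mean = 5.4889
Σfx² = 1409
Σf(x − x̄)² = Σfx² − (Σfx)²/n = 1409 − 247²/45 = 53.2444
Sample variance = 53.2444 / 44 = 1.2101

1.210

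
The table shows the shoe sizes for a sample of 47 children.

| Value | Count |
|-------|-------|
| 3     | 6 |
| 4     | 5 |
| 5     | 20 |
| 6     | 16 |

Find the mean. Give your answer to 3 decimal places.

4.979

Values: 3, 4, 5, 6
Σfx = 6×3 + 5×4 + 20×5 + 16×6 = 234
n = Σf = 47
Mean = 234 / 47 = 4.9787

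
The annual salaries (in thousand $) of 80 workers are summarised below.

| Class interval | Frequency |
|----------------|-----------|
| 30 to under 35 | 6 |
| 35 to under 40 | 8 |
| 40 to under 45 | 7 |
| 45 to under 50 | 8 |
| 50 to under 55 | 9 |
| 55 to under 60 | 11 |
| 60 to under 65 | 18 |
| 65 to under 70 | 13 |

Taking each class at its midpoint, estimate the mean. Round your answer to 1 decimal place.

53.5

Midpoints: 32.5, 37.5, 42.5, 47.5, 52.5, 57.5, 62.5, 67.5
Σfm = 6×32.5 + 8×37.5 + 7×42.5 + 8×47.5 + 9×52.5 + 11×57.5 + 18×62.5 + 13×67.5 = 4280
n = Σf = 80
Mean = 4280 / 80 = 53.5000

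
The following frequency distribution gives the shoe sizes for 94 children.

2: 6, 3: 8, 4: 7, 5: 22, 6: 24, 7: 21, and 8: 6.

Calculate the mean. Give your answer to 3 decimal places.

5.457

Values: 2, 3, 4, 5, 6, 7, 8
Σfx = 6×2 + 8×3 + 7×4 + 22×5 + 24×6 + 21×7 + 6×8 = 513
n = Σf = 94
Mean = 513 / 94 = 5.4574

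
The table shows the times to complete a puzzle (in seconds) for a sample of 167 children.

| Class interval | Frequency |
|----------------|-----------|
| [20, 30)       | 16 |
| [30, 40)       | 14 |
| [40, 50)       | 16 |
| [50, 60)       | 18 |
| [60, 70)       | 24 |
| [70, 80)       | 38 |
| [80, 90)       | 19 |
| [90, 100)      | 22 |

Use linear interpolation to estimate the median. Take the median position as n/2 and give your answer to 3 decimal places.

68.125

Cumulative frequencies: 16, 30, 46, 64, 88, 126, 145, 167
n = 167; position = n/2 = 83.5.
This falls in the class [60, 70): L = 60, F = 64, f = 24, h = 10.
Median ≈ 60 + ((83.5 − 64) / 24) × 10 = 68.1250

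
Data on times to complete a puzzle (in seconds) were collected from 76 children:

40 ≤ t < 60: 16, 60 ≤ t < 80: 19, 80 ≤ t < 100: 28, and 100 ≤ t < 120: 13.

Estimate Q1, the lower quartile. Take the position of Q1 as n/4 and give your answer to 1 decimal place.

Cumulative frequencies: 16, 35, 63, 76
n = 76; position = n/4 = 19.
This falls in the class 60 ≤ t < 80: L = 60, F = 16, f = 19, h = 20.
Lower quartile ≈ 60 + ((19 − 16) / 19) × 20 = 63.1579

63.2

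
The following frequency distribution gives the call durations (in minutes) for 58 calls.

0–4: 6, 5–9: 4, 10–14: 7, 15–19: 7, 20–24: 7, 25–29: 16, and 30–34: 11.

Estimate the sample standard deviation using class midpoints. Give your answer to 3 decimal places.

9.840

Midpoints: 2, 7, 12, 17, 22, 27, 32
n = 58, Σfm = 1181, mean = 20.3621
Σfm² = 29567
Σf(m − x̄)² = Σfm² − (Σfm)²/n = 29567 − 1181²/58 = 5519.3966
Sample variance = 5519.3966 / 57 = 96.8315
Standard deviation = √96.8315 = 9.8403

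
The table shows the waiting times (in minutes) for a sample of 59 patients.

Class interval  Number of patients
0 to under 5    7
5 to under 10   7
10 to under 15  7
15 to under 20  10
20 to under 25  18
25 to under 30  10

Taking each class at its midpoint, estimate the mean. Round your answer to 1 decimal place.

17.2

Midpoints: 2.5, 7.5, 12.5, 17.5, 22.5, 27.5
Σfm = 7×2.5 + 7×7.5 + 7×12.5 + 10×17.5 + 18×22.5 + 10×27.5 = 1012.5
n = Σf = 59
Mean = 1012.5 / 59 = 17.1610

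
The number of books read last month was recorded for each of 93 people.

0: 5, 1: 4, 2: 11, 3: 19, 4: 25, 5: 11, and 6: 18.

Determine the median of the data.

Cumulative frequencies: 5, 9, 20, 39, 64, 75, 93
n = 93, so the median is the value in position (n+1)/2 = 47.
Position 47 falls at value 4.

4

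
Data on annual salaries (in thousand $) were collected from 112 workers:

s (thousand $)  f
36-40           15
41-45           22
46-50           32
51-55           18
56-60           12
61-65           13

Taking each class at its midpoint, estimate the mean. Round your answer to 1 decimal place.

49.3

Midpoints: 38, 43, 48, 53, 58, 63
Σfm = 15×38 + 22×43 + 32×48 + 18×53 + 12×58 + 13×63 = 5521
n = Σf = 112
Mean = 5521 / 112 = 49.2946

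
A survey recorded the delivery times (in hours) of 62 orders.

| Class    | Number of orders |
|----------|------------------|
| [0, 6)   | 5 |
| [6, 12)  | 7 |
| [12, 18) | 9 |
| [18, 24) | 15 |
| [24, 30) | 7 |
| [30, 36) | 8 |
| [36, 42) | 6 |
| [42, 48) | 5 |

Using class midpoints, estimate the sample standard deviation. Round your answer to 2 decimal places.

Midpoints: 3, 9, 15, 21, 27, 33, 39, 45
n = 62, Σfm = 1440, mean = 23.2258
Σfm² = 42318
Σf(m − x̄)² = Σfm² − (Σfm)²/n = 42318 − 1440²/62 = 8872.8387
Sample variance = 8872.8387 / 61 = 145.4564
Standard deviation = √145.4564 = 12.0605

12.06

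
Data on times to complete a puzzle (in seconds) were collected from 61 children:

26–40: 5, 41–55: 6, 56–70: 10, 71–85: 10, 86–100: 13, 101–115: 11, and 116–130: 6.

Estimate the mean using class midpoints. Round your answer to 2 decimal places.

81.93

Midpoints: 33, 48, 63, 78, 93, 108, 123
Σfm = 5×33 + 6×48 + 10×63 + 10×78 + 13×93 + 11×108 + 6×123 = 4998
n = Σf = 61
Mean = 4998 / 61 = 81.9344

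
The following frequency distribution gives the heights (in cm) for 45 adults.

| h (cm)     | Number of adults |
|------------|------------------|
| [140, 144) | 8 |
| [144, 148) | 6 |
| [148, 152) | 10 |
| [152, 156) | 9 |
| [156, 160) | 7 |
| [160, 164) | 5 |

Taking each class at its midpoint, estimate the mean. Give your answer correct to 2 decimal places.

Midpoints: 142, 146, 150, 154, 158, 162
Σfm = 8×142 + 6×146 + 10×150 + 9×154 + 7×158 + 5×162 = 6814
n = Σf = 45
Mean = 6814 / 45 = 151.4222

151.42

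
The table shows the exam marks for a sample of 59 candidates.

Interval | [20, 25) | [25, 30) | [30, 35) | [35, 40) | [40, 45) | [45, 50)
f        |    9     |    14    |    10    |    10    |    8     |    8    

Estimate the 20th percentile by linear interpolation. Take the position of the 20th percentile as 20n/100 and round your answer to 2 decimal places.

Cumulative frequencies: 9, 23, 33, 43, 51, 59
n = 59; position = 20n/100 = 11.8.
This falls in the class [25, 30): L = 25, F = 9, f = 14, h = 5.
20th percentile ≈ 25 + ((11.8 − 9) / 14) × 5 = 26.0000

26.00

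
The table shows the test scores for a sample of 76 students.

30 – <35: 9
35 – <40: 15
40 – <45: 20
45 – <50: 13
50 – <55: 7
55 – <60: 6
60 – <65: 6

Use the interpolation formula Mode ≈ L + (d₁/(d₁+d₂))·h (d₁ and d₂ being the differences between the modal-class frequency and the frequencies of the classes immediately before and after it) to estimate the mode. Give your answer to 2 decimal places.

Modal class: 40 – <45 (highest frequency 20).
d₁ = 20 − 15 = 5, d₂ = 20 − 13 = 7
Mode ≈ 40 + (5/(5+7)) × 5 = 40 + 2.0833 = 42.0833

42.08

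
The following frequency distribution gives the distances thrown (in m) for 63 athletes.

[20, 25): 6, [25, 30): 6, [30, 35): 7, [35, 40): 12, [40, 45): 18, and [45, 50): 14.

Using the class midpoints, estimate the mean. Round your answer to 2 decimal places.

38.21

Midpoints: 22.5, 27.5, 32.5, 37.5, 42.5, 47.5
Σfm = 6×22.5 + 6×27.5 + 7×32.5 + 12×37.5 + 18×42.5 + 14×47.5 = 2407.5
n = Σf = 63
Mean = 2407.5 / 63 = 38.2143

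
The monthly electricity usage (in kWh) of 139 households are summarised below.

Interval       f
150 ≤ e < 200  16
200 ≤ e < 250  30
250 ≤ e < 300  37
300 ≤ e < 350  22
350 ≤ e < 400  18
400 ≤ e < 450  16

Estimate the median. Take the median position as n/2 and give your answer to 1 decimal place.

Cumulative frequencies: 16, 46, 83, 105, 123, 139
n = 139; position = n/2 = 69.5.
This falls in the class 250 ≤ e < 300: L = 250, F = 46, f = 37, h = 50.
Median ≈ 250 + ((69.5 − 46) / 37) × 50 = 281.7568

281.8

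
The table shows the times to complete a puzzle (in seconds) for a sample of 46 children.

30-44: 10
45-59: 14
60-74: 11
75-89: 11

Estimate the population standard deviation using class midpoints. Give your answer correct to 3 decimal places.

16.177

Midpoints: 37, 52, 67, 82
n = 46, Σfm = 2737, mean = 59.5000
Σfm² = 174889
Σf(m − x̄)² = Σfm² − (Σfm)²/n = 174889 − 2737²/46 = 12037.5000
Population variance = 12037.5000 / 46 = 261.6848
Standard deviation = √261.6848 = 16.1767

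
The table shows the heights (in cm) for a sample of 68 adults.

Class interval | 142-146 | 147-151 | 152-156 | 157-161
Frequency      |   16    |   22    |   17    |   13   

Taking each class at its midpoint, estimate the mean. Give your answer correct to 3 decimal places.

150.985

Midpoints: 144, 149, 154, 159
Σfm = 16×144 + 22×149 + 17×154 + 13×159 = 10267
n = Σf = 68
Mean = 10267 / 68 = 150.9853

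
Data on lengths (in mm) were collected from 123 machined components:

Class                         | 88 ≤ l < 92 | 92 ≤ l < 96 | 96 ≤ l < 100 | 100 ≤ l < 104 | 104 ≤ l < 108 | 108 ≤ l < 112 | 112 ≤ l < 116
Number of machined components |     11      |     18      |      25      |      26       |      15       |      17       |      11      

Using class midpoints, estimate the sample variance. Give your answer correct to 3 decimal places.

Midpoints: 90, 94, 98, 102, 106, 110, 114
n = 123, Σfm = 12498, mean = 101.6098
Σfm² = 1275948
Σf(m − x̄)² = Σfm² − (Σfm)²/n = 1275948 − 12498²/123 = 6029.2683
Sample variance = 6029.2683 / 122 = 49.4202

49.420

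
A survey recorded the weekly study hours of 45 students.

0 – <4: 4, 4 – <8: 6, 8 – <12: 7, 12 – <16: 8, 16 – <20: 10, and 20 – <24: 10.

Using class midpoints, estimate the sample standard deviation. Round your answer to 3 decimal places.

6.522

Midpoints: 2, 6, 10, 14, 18, 22
n = 45, Σfm = 626, mean = 13.9111
Σfm² = 10580
Σf(m − x̄)² = Σfm² − (Σfm)²/n = 10580 − 626²/45 = 1871.6444
Sample variance = 1871.6444 / 44 = 42.5374
Standard deviation = √42.5374 = 6.5221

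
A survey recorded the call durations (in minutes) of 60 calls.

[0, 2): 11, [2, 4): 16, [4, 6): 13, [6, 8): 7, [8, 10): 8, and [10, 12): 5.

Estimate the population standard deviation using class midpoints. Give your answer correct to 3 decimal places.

Midpoints: 1, 3, 5, 7, 9, 11
n = 60, Σfm = 300, mean = 5.0000
Σfm² = 2076
Σf(m − x̄)² = Σfm² − (Σfm)²/n = 2076 − 300²/60 = 576.0000
Population variance = 576.0000 / 60 = 9.6000
Standard deviation = √9.6000 = 3.0984

3.098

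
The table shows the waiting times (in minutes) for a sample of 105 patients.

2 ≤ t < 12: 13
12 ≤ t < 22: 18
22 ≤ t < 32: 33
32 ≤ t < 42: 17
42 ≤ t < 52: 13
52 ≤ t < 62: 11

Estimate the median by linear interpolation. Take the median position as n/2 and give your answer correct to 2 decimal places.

Cumulative frequencies: 13, 31, 64, 81, 94, 105
n = 105; position = n/2 = 52.5.
This falls in the class 22 ≤ t < 32: L = 22, F = 31, f = 33, h = 10.
Median ≈ 22 + ((52.5 − 31) / 33) × 10 = 28.5152

28.52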